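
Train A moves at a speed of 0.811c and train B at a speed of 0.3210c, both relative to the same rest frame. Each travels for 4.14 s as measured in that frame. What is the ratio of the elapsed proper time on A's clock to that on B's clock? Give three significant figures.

τ_A/τ_B = 0.618

A: γ = 1/√(1 − 0.811²) = 1/√0.3423 = 1.709. B: γ = 1/√(1 − 0.3210²) = 1/√0.8970 = 1.056.
τ_A/τ_B = γ_B/γ_A = 1.056/1.709 = 0.6177, so τ_A/τ_B = 0.6177.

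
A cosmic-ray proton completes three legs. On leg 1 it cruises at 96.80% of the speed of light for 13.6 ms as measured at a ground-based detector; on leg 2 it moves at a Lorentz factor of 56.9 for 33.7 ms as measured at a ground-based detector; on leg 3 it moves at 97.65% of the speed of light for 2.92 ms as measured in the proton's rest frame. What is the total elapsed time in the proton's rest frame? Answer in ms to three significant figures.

τ = 6.93 ms

Leg 1: β = 0.9680; γ = 1/√(1 − 0.9680²) = 1/√0.06298 = 3.985; τ_1 = 13.6/3.985 = 3.413 ms.
Leg 2: γ = 56.9; τ_2 = 33.7/56.90 = 0.5923 ms.
Leg 3: 2.92 ms is already measured in the proton's rest frame.
Total: 3.413 + 0.5923 + 2.920 ms.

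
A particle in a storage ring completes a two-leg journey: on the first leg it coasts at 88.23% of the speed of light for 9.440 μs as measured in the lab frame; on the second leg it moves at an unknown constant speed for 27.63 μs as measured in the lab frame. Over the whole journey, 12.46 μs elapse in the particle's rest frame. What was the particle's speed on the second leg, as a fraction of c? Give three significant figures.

Leg 1: β = 0.8823; γ = 1/√(1 − 0.8823²) = 1/√0.2215 = 2.125; τ_1 = 9.440/2.125 = 4.443 μs.
Leg 2: speed unknown; τ_2 = 27.63/γ_2.
Total proper time: 4.443 + τ_2 = 12.46, so τ_2 = 12.46 − 4.443 = 8.017 μs.
γ_2 = 27.63/8.017 = 3.447; β = √(1 − 1/γ²) = √0.9158.

β = 0.957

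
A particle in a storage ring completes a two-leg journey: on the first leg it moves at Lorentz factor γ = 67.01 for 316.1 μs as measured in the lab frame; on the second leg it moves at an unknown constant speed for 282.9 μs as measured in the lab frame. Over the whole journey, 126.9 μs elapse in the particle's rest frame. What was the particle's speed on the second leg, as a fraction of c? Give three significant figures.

β = 0.902

Leg 1: γ = 67.01; τ_1 = 316.1/67.01 = 4.717 μs.
Leg 2: speed unknown; τ_2 = 282.9/γ_2.
Total proper time: 4.717 + τ_2 = 126.9, so τ_2 = 126.9 − 4.717 = 122.2 μs.
γ_2 = 282.9/122.2 = 2.315; β = √(1 − 1/γ²) = √0.8135.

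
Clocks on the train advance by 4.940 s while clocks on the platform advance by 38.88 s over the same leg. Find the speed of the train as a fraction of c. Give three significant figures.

The proper time is measured on the train (both events occur at the train's location); Δt is measured on the platform. γ = Δt/τ = 38.88/4.940 = 7.870.
β = √(1 − 1/γ²) = √(1 − 0.01614) = √0.9839

β = 0.992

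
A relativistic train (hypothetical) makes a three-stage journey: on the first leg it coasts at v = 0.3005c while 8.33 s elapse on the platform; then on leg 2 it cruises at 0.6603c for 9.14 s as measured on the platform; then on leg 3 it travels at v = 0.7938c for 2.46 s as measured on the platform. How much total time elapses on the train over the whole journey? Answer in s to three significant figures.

Leg 1: γ = 1/√(1 − 0.3005²) = 1/√0.9097 = 1.048; τ_1 = 8.33/1.048 = 7.945 s.
Leg 2: γ = 1/√(1 − 0.6603²) = 1/√0.5640 = 1.332; τ_2 = 9.14/1.332 = 6.864 s.
Leg 3: γ = 1/√(1 − 0.7938²) = 1/√0.3699 = 1.644; τ_3 = 2.46/1.644 = 1.496 s.
Total: 7.945 + 6.864 + 1.496 s.

τ = 16.3 s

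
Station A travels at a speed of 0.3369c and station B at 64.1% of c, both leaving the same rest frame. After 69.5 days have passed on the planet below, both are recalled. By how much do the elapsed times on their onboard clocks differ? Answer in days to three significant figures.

A: γ = 1/√(1 − 0.3369²) = 1/√0.8865 = 1.062; τ_A = 69.5/1.062 = 65.44 days.
B: β = 0.641; γ = 1/√(1 − 0.641²) = 1/√0.5891 = 1.303; τ_B = 69.5/1.303 = 53.34 days.

|τ_A − τ_B| = 12.1 days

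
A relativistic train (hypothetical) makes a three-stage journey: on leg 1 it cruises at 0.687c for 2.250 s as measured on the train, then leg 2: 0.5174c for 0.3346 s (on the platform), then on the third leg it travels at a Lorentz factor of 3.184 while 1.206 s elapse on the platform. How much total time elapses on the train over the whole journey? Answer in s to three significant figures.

Leg 1: 2.250 s is already measured on the train.
Leg 2: γ = 1/√(1 − 0.5174²) = 1/√0.7323 = 1.169; τ_2 = 0.3346/1.169 = 0.2863 s.
Leg 3: γ = 3.184; τ_3 = 1.206/3.184 = 0.3788 s.
Total: 2.250 + 0.2863 + 0.3788 s.

τ = 2.92 s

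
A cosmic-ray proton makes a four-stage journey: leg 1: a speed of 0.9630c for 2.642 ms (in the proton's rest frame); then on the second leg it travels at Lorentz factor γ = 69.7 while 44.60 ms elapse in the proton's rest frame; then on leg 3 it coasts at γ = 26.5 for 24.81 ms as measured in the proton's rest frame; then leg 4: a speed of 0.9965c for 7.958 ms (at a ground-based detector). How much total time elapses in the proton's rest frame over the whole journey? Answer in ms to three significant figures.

Leg 1: 2.642 ms is already measured in the proton's rest frame.
Leg 2: 44.60 ms is already measured in the proton's rest frame.
Leg 3: 24.81 ms is already measured in the proton's rest frame.
Leg 4: γ = 1/√(1 − 0.9965²) = 1/√0.006988 = 11.96; τ_4 = 7.958/11.96 = 0.6652 ms.
Total: 2.642 + 44.60 + 24.81 + 0.6652 ms.

τ = 72.7 ms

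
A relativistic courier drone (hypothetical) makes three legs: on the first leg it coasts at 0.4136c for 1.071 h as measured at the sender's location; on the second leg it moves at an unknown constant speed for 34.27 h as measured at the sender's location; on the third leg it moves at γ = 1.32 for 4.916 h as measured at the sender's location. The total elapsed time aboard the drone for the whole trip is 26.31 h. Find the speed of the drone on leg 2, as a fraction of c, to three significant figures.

β = 0.776

Leg 1: γ = 1/√(1 − 0.4136²) = 1/√0.8289 = 1.098; τ_1 = 1.071/1.098 = 0.9751 h.
Leg 2: speed unknown; τ_2 = 34.27/γ_2.
Leg 3: γ = 1.32; τ_3 = 4.916/1.320 = 3.724 h.
Total proper time: 0.9751 + τ_2 + 3.724 = 26.31, so τ_2 = 26.31 − 4.699 = 21.61 h.
γ_2 = 34.27/21.61 = 1.586; β = √(1 − 1/γ²) = √0.6023.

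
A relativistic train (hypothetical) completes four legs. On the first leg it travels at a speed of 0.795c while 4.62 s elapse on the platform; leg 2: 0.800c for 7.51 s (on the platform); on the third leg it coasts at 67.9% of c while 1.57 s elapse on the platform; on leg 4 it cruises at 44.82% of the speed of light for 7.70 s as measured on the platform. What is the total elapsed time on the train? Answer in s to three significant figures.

Leg 1: γ = 1/√(1 − 0.795²) = 1/√0.3680 = 1.649; τ_1 = 4.62/1.649 = 2.803 s.
Leg 2: γ = 1/√(1 − 0.800²) = 5/3 ≈ 1.667; τ_2 = 7.51/1.667 = 4.506 s.
Leg 3: β = 0.679; γ = 1/√(1 − 0.679²) = 1/√0.5390 = 1.362; τ_3 = 1.57/1.362 = 1.153 s.
Leg 4: β = 0.4482; γ = 1/√(1 − 0.4482²) = 1/√0.7991 = 1.119; τ_4 = 7.70/1.119 = 6.883 s.
Total: 2.803 + 4.506 + 1.153 + 6.883 s.

τ = 15.3 s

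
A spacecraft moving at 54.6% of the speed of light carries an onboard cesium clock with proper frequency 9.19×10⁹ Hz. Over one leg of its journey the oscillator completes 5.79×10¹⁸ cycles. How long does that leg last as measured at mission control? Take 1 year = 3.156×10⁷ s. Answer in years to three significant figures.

β = 0.546; γ = 1/√(1 − 0.546²) = 1/√0.7019 = 1.194
Proper time for N cycles: τ = N/f = 5.79×10¹⁸/(9.19×10⁹) = 6.300×10⁸ s = 19.96 years.
Lab-frame duration Δt = γτ = 1.194 × 19.96 = 23.83 years.

Δt = 23.8 years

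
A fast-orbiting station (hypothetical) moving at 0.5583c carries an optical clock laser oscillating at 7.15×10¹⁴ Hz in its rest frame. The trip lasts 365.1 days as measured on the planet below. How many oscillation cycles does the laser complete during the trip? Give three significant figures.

γ = 1/√(1 − 0.5583²) = 1/√0.6883 = 1.205
The oscillator's own cycle count is N = f × τ where τ is the proper time aboard the station. τ = Δt/γ = 365.1/1.205 = 302.9 days = 2.617×10⁷ s.
N = 7.15×10¹⁴ × 2.617×10⁷ = 1.871×10²².

N = 1.87×10²²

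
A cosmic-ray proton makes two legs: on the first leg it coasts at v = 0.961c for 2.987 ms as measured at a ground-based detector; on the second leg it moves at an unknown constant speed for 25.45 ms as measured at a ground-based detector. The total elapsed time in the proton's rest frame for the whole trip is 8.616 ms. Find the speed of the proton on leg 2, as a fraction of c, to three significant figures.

β = 0.952

Leg 1: γ = 1/√(1 − 0.961²) = 1/√0.07648 = 3.616; τ_1 = 2.987/3.616 = 0.8260 ms.
Leg 2: speed unknown; τ_2 = 25.45/γ_2.
Total proper time: 0.8260 + τ_2 = 8.616, so τ_2 = 8.616 − 0.8260 = 7.790 ms.
γ_2 = 25.45/7.790 = 3.267; β = √(1 − 1/γ²) = √0.9063.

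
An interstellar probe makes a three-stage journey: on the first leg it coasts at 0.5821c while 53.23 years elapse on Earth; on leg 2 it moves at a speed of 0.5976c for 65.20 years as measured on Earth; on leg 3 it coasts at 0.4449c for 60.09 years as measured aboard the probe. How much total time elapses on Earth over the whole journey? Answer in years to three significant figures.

Leg 1: 53.23 years is already measured on Earth.
Leg 2: 65.20 years is already measured on Earth.
Leg 3: γ = 1/√(1 − 0.4449²) = 1/√0.8021 = 1.117; Δt_3 = 1.117 × 60.09 = 67.10 years.
Total: 53.23 + 65.20 + 67.10 years.

Δt = 186 years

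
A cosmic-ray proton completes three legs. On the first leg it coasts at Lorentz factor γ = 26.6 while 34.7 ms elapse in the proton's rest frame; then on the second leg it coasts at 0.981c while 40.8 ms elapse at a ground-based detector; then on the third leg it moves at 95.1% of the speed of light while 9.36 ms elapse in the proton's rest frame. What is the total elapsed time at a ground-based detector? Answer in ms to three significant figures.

Leg 1: γ = 26.6; Δt_1 = 26.60 × 34.7 = 923.0 ms.
Leg 2: 40.8 ms is already measured at a ground-based detector.
Leg 3: β = 0.951; γ = 1/√(1 − 0.951²) = 1/√0.09560 = 3.234; Δt_3 = 3.234 × 9.36 = 30.27 ms.
Total: 923.0 + 40.80 + 30.27 ms.

Δt = 994 ms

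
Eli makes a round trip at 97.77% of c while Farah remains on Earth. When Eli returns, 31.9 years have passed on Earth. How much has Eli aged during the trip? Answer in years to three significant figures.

τ = 6.70 years

β = 0.9777; γ = 1/√(1 − 0.9777²) = 1/√0.04410 = 4.762
Eli's clock measures proper time along the trip: τ = Δt/γ = 31.9/4.762 years.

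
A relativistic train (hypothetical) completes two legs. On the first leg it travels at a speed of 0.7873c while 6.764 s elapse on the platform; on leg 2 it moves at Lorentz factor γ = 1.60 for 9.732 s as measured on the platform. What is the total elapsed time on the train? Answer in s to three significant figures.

τ = 10.3 s

Leg 1: γ = 1/√(1 − 0.7873²) = 1/√0.3802 = 1.622; τ_1 = 6.764/1.622 = 4.170 s.
Leg 2: γ = 1.60; τ_2 = 9.732/1.600 = 6.082 s.
Total: 4.170 + 6.082 s.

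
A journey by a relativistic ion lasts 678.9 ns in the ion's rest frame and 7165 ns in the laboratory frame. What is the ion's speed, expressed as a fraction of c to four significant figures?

v = 0.9955c

The proper time is measured in the ion's rest frame (both events occur at the ion's location); Δt is measured in the laboratory frame. γ = Δt/τ = 7165/678.9 = 10.55.
β = √(1 − 1/γ²) = √(1 − 0.008978) = √0.9910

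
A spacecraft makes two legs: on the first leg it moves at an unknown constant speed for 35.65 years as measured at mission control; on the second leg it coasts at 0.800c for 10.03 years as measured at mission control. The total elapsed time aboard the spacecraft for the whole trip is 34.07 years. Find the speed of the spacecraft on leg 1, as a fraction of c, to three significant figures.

β = 0.617

Leg 1: speed unknown; τ_1 = 35.65/γ_1.
Leg 2: γ = 1/√(1 − 0.800²) = 5/3 ≈ 1.667; τ_2 = 10.03/1.667 = 6.018 years.
Total proper time: τ_1 + 6.018 = 34.07, so τ_1 = 34.07 − 6.018 = 28.05 years.
γ_1 = 35.65/28.05 = 1.271; β = √(1 − 1/γ²) = √0.3808.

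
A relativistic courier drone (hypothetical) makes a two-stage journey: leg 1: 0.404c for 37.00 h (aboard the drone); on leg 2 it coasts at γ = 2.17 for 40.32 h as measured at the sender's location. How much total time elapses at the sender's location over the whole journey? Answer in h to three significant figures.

Δt = 80.8 h

Leg 1: γ = 1/√(1 − 0.404²) = 1/√0.8368 = 1.093; Δt_1 = 1.093 × 37.00 = 40.45 h.
Leg 2: 40.32 h is already measured at the sender's location.
Total: 40.45 + 40.32 h.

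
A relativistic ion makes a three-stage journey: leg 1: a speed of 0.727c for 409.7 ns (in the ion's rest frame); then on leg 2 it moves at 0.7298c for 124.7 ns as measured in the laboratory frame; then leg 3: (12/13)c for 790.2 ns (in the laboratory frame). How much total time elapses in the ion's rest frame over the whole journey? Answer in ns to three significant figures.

τ = 799 ns

Leg 1: 409.7 ns is already measured in the ion's rest frame.
Leg 2: γ = 1/√(1 − 0.7298²) = 1/√0.4674 = 1.463; τ_2 = 124.7/1.463 = 85.25 ns.
Leg 3: γ = 1/√(1 − (12/13)²) = 13/5 = 2.600; τ_3 = 790.2/2.600 = 303.9 ns.
Total: 409.7 + 85.25 + 303.9 ns.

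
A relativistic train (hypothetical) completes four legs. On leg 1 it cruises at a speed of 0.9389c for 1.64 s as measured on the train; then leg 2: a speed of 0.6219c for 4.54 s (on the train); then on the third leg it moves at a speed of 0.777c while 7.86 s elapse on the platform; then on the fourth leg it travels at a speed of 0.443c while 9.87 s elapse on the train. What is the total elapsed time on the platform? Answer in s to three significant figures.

Δt = 29.4 s

Leg 1: γ = 1/√(1 − 0.9389²) = 1/√0.1185 = 2.905; Δt_1 = 2.905 × 1.64 = 4.765 s.
Leg 2: γ = 1/√(1 − 0.6219²) = 1/√0.6132 = 1.277; Δt_2 = 1.277 × 4.54 = 5.797 s.
Leg 3: 7.86 s is already measured on the platform.
Leg 4: γ = 1/√(1 − 0.443²) = 1/√0.8038 = 1.115; Δt_4 = 1.115 × 9.87 = 11.01 s.
Total: 4.765 + 5.797 + 7.860 + 11.01 s.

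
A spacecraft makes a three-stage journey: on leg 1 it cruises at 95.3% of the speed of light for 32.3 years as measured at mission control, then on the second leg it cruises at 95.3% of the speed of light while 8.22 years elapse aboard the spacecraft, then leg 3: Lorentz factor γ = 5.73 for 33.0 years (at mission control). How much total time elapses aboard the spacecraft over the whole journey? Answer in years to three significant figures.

τ = 23.8 years

Leg 1: β = 0.953; γ = 1/√(1 − 0.953²) = 1/√0.09179 = 3.301; τ_1 = 32.3/3.301 = 9.786 years.
Leg 2: 8.22 years is already measured aboard the spacecraft.
Leg 3: γ = 5.73; τ_3 = 33.0/5.730 = 5.759 years.
Total: 9.786 + 8.220 + 5.759 years.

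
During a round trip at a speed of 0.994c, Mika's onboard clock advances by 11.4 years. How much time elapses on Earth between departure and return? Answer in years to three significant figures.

Δt = 104 years

γ = 1/√(1 − 0.994²) = 1/√0.01196 = 9.142
Earth-frame duration is the dilated interval: Δt = γτ = 9.142 × 11.4 years.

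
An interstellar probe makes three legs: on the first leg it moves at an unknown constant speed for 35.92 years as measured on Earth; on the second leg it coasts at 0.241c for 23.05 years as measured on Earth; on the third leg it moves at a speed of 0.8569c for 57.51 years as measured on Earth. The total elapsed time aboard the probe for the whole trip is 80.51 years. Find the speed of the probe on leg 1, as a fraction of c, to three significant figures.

Leg 1: speed unknown; τ_1 = 35.92/γ_1.
Leg 2: γ = 1/√(1 − 0.241²) = 1/√0.9419 = 1.030; τ_2 = 23.05/1.030 = 22.37 years.
Leg 3: γ = 1/√(1 − 0.8569²) = 1/√0.2657 = 1.940; τ_3 = 57.51/1.940 = 29.65 years.
Total proper time: τ_1 + 22.37 + 29.65 = 80.51, so τ_1 = 80.51 − 52.02 = 28.49 years.
γ_1 = 35.92/28.49 = 1.261; β = √(1 − 1/γ²) = √0.3707.

β = 0.609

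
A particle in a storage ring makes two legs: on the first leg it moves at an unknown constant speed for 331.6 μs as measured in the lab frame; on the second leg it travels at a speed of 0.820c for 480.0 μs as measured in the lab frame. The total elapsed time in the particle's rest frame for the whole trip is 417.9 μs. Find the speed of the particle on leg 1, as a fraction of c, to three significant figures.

β = 0.902

Leg 1: speed unknown; τ_1 = 331.6/γ_1.
Leg 2: γ = 1/√(1 − 0.820²) = 1/√0.3276 = 1.747; τ_2 = 480.0/1.747 = 274.7 μs.
Total proper time: τ_1 + 274.7 = 417.9, so τ_1 = 417.9 − 274.7 = 143.2 μs.
γ_1 = 331.6/143.2 = 2.316; β = √(1 − 1/γ²) = √0.8136.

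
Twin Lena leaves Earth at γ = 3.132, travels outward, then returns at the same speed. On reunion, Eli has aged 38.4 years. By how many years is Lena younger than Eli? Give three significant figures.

γ = 3.132
Lena's elapsed proper time: τ = 38.4/3.132 = 12.26 years.
Age gap = Δt − τ = 38.4 − 12.26 years.

Δt − τ = 26.1 years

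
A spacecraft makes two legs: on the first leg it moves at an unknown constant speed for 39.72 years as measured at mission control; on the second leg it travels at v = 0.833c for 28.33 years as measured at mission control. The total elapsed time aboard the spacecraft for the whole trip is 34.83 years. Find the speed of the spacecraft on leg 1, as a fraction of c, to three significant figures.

Leg 1: speed unknown; τ_1 = 39.72/γ_1.
Leg 2: γ = 1/√(1 − 0.833²) = 1/√0.3061 = 1.807; τ_2 = 28.33/1.807 = 15.67 years.
Total proper time: τ_1 + 15.67 = 34.83, so τ_1 = 34.83 − 15.67 = 19.16 years.
γ_1 = 39.72/19.16 = 2.074; β = √(1 − 1/γ²) = √0.7674.

β = 0.876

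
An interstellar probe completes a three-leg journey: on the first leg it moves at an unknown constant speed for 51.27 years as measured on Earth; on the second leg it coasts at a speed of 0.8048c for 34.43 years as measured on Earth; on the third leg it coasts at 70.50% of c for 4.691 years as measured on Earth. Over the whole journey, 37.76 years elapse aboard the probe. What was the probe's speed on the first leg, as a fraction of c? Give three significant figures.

Leg 1: speed unknown; τ_1 = 51.27/γ_1.
Leg 2: γ = 1/√(1 − 0.8048²) = 1/√0.3523 = 1.685; τ_2 = 34.43/1.685 = 20.44 years.
Leg 3: β = 0.7050; γ = 1/√(1 − 0.7050²) = 1/√0.5030 = 1.410; τ_3 = 4.691/1.410 = 3.327 years.
Total proper time: τ_1 + 20.44 + 3.327 = 37.76, so τ_1 = 37.76 − 23.76 = 14.00 years.
γ_1 = 51.27/14.00 = 3.663; β = √(1 − 1/γ²) = √0.9255.

β = 0.962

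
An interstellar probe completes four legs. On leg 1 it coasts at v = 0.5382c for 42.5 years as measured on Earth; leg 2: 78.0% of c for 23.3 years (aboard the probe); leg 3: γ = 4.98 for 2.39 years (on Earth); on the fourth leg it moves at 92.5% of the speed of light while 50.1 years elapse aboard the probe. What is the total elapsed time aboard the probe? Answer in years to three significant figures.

τ = 110 years

Leg 1: γ = 1/√(1 − 0.5382²) = 1/√0.7103 = 1.186; τ_1 = 42.5/1.186 = 35.82 years.
Leg 2: 23.3 years is already measured aboard the probe.
Leg 3: γ = 4.98; τ_3 = 2.39/4.980 = 0.4799 years.
Leg 4: 50.1 years is already measured aboard the probe.
Total: 35.82 + 23.30 + 0.4799 + 50.10 years.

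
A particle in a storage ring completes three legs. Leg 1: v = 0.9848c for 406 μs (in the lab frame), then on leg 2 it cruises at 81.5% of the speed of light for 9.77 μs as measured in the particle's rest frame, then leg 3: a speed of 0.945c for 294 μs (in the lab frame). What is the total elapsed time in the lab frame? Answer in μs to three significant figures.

Δt = 717 μs

Leg 1: 406 μs is already measured in the lab frame.
Leg 2: β = 0.815; γ = 1/√(1 − 0.815²) = 1/√0.3358 = 1.726; Δt_2 = 1.726 × 9.77 = 16.86 μs.
Leg 3: 294 μs is already measured in the lab frame.
Total: 406.0 + 16.86 + 294.0 μs.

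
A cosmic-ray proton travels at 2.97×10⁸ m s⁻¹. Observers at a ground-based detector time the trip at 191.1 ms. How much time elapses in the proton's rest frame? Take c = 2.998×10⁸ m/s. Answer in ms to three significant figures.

β = 2.97×10⁸/2.998×10⁸ = 0.9907; γ = 1/√(1 − 0.9907²) = 7.334
The interval measured at a ground-based detector is the dilated one; the clock in the proton's rest frame measures the proper time τ = Δt/γ = 191.1/7.334 ms.

τ = 26.1 ms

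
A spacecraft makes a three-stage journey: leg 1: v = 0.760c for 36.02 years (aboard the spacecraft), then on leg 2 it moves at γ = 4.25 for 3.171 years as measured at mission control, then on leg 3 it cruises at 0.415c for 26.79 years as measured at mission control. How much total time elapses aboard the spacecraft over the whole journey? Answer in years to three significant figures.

τ = 61.1 years

Leg 1: 36.02 years is already measured aboard the spacecraft.
Leg 2: γ = 4.25; τ_2 = 3.171/4.250 = 0.7461 years.
Leg 3: γ = 1/√(1 − 0.415²) = 1/√0.8278 = 1.099; τ_3 = 26.79/1.099 = 24.37 years.
Total: 36.02 + 0.7461 + 24.37 years.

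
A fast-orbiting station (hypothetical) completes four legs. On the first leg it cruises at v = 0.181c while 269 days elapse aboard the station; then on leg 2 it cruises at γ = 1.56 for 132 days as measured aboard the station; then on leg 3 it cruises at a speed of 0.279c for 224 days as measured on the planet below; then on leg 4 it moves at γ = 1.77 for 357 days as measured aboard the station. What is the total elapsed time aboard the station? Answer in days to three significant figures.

τ = 973 days

Leg 1: 269 days is already measured aboard the station.
Leg 2: 132 days is already measured aboard the station.
Leg 3: γ = 1/√(1 − 0.279²) = 1/√0.9222 = 1.041; τ_3 = 224/1.041 = 215.1 days.
Leg 4: 357 days is already measured aboard the station.
Total: 269.0 + 132.0 + 215.1 + 357.0 days.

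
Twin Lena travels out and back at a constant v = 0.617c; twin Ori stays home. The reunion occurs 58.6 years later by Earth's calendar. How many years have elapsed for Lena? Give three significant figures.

τ = 46.1 years

γ = 1/√(1 − 0.617²) = 1/√0.6193 = 1.271
Lena's clock measures proper time along the trip: τ = Δt/γ = 58.6/1.271 years.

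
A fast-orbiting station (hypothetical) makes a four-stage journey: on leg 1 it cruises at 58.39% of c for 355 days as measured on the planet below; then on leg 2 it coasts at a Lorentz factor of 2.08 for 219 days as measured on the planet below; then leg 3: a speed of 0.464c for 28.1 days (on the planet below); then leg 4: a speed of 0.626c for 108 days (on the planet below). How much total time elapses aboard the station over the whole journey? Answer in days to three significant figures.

Leg 1: β = 0.5839; γ = 1/√(1 − 0.5839²) = 1/√0.6591 = 1.232; τ_1 = 355/1.232 = 288.2 days.
Leg 2: γ = 2.08; τ_2 = 219/2.080 = 105.3 days.
Leg 3: γ = 1/√(1 − 0.464²) = 1/√0.7847 = 1.129; τ_3 = 28.1/1.129 = 24.89 days.
Leg 4: γ = 1/√(1 − 0.626²) = 1/√0.6081 = 1.282; τ_4 = 108/1.282 = 84.22 days.
Total: 288.2 + 105.3 + 24.89 + 84.22 days.

τ = 503 days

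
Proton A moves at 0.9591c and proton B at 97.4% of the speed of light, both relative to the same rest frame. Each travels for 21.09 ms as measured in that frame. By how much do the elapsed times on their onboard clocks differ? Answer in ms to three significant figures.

|τ_A − τ_B| = 1.19 ms

A: γ = 1/√(1 − 0.9591²) = 1/√0.08013 = 3.533; τ_A = 21.09/3.533 = 5.970 ms.
B: β = 0.974; γ = 1/√(1 − 0.974²) = 1/√0.05132 = 4.414; τ_B = 21.09/4.414 = 4.778 ms.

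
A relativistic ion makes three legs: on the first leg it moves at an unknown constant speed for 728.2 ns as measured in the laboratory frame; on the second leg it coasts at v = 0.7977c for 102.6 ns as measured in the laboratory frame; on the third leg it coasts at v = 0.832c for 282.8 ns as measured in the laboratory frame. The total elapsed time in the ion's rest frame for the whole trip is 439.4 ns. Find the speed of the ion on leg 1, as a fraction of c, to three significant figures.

Leg 1: speed unknown; τ_1 = 728.2/γ_1.
Leg 2: γ = 1/√(1 − 0.7977²) = 1/√0.3637 = 1.658; τ_2 = 102.6/1.658 = 61.87 ns.
Leg 3: γ = 1/√(1 − 0.832²) = 1/√0.3078 = 1.803; τ_3 = 282.8/1.803 = 156.9 ns.
Total proper time: τ_1 + 61.87 + 156.9 = 439.4, so τ_1 = 439.4 − 218.8 = 220.6 ns.
γ_1 = 728.2/220.6 = 3.300; β = √(1 − 1/γ²) = √0.9082.

β = 0.953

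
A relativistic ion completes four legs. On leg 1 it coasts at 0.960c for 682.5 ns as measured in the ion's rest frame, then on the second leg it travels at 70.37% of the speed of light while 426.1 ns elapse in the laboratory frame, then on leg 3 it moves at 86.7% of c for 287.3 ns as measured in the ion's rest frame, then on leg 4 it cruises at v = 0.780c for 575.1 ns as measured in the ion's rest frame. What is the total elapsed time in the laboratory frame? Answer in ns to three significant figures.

Leg 1: γ = 1/√(1 − 0.960²) = 25/7 ≈ 3.571; Δt_1 = 3.571 × 682.5 = 2438 ns.
Leg 2: 426.1 ns is already measured in the laboratory frame.
Leg 3: β = 0.867; γ = 1/√(1 − 0.867²) = 1/√0.2483 = 2.007; Δt_3 = 2.007 × 287.3 = 576.6 ns.
Leg 4: γ = 1/√(1 − 0.780²) = 1/√0.3916 = 1.598; Δt_4 = 1.598 × 575.1 = 919.0 ns.
Total: 2438 + 426.1 + 576.6 + 919.0 ns.

Δt = 4360 ns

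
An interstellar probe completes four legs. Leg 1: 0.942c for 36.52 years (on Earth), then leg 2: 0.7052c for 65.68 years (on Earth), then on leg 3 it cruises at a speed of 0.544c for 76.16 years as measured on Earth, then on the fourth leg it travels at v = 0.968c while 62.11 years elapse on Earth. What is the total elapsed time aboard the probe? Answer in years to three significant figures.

τ = 138 years

Leg 1: γ = 1/√(1 − 0.942²) = 1/√0.1126 = 2.980; τ_1 = 36.52/2.980 = 12.26 years.
Leg 2: γ = 1/√(1 − 0.7052²) = 1/√0.5027 = 1.410; τ_2 = 65.68/1.410 = 46.57 years.
Leg 3: γ = 1/√(1 − 0.544²) = 1/√0.7041 = 1.192; τ_3 = 76.16/1.192 = 63.90 years.
Leg 4: γ = 1/√(1 − 0.968²) = 1/√0.06298 = 3.985; τ_4 = 62.11/3.985 = 15.59 years.
Total: 12.26 + 46.57 + 63.90 + 15.59 years.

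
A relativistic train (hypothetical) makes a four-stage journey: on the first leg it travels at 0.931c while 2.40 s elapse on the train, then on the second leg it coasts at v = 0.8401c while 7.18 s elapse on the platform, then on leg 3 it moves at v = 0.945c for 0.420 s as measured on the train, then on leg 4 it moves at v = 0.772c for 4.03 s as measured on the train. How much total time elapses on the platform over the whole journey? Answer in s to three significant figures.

Δt = 21.4 s

Leg 1: γ = 1/√(1 − 0.931²) = 1/√0.1332 = 2.740; Δt_1 = 2.740 × 2.40 = 6.575 s.
Leg 2: 7.18 s is already measured on the platform.
Leg 3: γ = 1/√(1 − 0.945²) = 1/√0.1070 = 3.057; Δt_3 = 3.057 × 0.420 = 1.284 s.
Leg 4: γ = 1/√(1 − 0.772²) = 1/√0.4040 = 1.573; Δt_4 = 1.573 × 4.03 = 6.340 s.
Total: 6.575 + 7.180 + 1.284 + 6.340 s.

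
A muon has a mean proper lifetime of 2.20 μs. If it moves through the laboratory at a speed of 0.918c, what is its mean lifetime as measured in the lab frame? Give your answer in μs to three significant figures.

γ = 1/√(1 − 0.918²) = 1/√0.1573 = 2.522
The rest-frame lifetime is the proper time; the lab measures the dilated interval Δt = γτ₀ = 2.522 × 2.20 μs.

Δt = 5.55 μs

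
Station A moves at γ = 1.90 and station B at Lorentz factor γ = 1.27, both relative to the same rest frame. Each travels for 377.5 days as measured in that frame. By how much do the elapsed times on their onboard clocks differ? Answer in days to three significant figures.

A: γ = 1.90; τ_A = 377.5/1.900 = 198.7 days.
B: γ = 1.27; τ_B = 377.5/1.270 = 297.2 days.

|τ_A − τ_B| = 98.6 days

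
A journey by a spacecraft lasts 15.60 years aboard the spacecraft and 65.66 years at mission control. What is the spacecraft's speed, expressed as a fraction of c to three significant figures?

v = 0.971c

The proper time is measured aboard the spacecraft (both events occur at the spacecraft's location); Δt is measured at mission control. γ = Δt/τ = 65.66/15.60 = 4.209.
β = √(1 − 1/γ²) = √(1 − 0.05645) = √0.9436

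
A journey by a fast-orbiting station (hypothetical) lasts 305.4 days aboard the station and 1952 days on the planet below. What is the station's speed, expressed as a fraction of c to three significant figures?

The proper time is measured aboard the station (both events occur at the station's location); Δt is measured on the planet below. γ = Δt/τ = 1952/305.4 = 6.392.
β = √(1 − 1/γ²) = √(1 − 0.02448) = √0.9755

v = 0.988c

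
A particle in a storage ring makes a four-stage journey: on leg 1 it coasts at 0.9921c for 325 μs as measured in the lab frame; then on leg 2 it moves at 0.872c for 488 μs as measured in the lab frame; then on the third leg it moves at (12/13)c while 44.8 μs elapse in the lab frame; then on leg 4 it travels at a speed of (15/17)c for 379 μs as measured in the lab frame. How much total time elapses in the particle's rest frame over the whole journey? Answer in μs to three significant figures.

τ = 475 μs

Leg 1: γ = 1/√(1 − 0.9921²) = 1/√0.01574 = 7.971; τ_1 = 325/7.971 = 40.77 μs.
Leg 2: γ = 1/√(1 − 0.872²) = 1/√0.2396 = 2.043; τ_2 = 488/2.043 = 238.9 μs.
Leg 3: γ = 1/√(1 − (12/13)²) = 13/5 = 2.600; τ_3 = 44.8/2.600 = 17.23 μs.
Leg 4: γ = 1/√(1 − (15/17)²) = 17/8 = 2.125; τ_4 = 379/2.125 = 178.4 μs.
Total: 40.77 + 238.9 + 17.23 + 178.4 μs.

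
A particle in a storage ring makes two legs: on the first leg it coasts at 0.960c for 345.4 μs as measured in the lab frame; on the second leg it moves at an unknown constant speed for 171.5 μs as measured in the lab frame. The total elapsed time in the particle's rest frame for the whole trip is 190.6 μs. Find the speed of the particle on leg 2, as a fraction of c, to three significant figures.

β = 0.837

Leg 1: γ = 1/√(1 − 0.960²) = 25/7 ≈ 3.571; τ_1 = 345.4/3.571 = 96.71 μs.
Leg 2: speed unknown; τ_2 = 171.5/γ_2.
Total proper time: 96.71 + τ_2 = 190.6, so τ_2 = 190.6 − 96.71 = 93.89 μs.
γ_2 = 171.5/93.89 = 1.827; β = √(1 − 1/γ²) = √0.7003.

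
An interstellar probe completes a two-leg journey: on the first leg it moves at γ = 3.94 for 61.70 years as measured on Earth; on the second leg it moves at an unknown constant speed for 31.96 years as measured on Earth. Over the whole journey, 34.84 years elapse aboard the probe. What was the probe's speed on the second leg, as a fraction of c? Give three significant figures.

Leg 1: γ = 3.94; τ_1 = 61.70/3.940 = 15.66 years.
Leg 2: speed unknown; τ_2 = 31.96/γ_2.
Total proper time: 15.66 + τ_2 = 34.84, so τ_2 = 34.84 − 15.66 = 19.18 years.
γ_2 = 31.96/19.18 = 1.666; β = √(1 − 1/γ²) = √0.6398.

β = 0.800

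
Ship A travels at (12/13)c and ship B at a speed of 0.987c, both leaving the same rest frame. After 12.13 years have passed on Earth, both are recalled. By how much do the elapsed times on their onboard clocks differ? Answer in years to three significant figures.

|τ_A − τ_B| = 2.72 years

A: γ = 1/√(1 − (12/13)²) = 13/5 = 2.600; τ_A = 12.13/2.600 = 4.665 years.
B: γ = 1/√(1 − 0.987²) = 1/√0.02583 = 6.222; τ_B = 12.13/6.222 = 1.950 years.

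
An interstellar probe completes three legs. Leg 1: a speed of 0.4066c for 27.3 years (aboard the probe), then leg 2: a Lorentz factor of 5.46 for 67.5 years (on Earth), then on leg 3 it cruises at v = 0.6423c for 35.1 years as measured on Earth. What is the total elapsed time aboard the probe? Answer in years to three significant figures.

Leg 1: 27.3 years is already measured aboard the probe.
Leg 2: γ = 5.46; τ_2 = 67.5/5.460 = 12.36 years.
Leg 3: γ = 1/√(1 − 0.6423²) = 1/√0.5875 = 1.305; τ_3 = 35.1/1.305 = 26.90 years.
Total: 27.30 + 12.36 + 26.90 years.

τ = 66.6 years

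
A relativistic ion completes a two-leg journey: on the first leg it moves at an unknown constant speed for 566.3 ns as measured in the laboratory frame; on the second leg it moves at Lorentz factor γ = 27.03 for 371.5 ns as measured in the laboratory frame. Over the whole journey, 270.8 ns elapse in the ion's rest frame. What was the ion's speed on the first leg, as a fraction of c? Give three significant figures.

β = 0.891

Leg 1: speed unknown; τ_1 = 566.3/γ_1.
Leg 2: γ = 27.03; τ_2 = 371.5/27.03 = 13.74 ns.
Total proper time: τ_1 + 13.74 = 270.8, so τ_1 = 270.8 − 13.74 = 257.1 ns.
γ_1 = 566.3/257.1 = 2.203; β = √(1 − 1/γ²) = √0.7940.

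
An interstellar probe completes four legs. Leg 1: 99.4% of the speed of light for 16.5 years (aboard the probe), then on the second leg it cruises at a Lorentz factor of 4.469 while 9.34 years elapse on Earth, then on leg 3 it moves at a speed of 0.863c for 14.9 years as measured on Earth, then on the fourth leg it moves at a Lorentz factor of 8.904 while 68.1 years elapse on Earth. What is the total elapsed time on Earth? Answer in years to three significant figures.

Leg 1: β = 0.994; γ = 1/√(1 − 0.994²) = 1/√0.01196 = 9.142; Δt_1 = 9.142 × 16.5 = 150.9 years.
Leg 2: 9.34 years is already measured on Earth.
Leg 3: 14.9 years is already measured on Earth.
Leg 4: 68.1 years is already measured on Earth.
Total: 150.9 + 9.340 + 14.90 + 68.10 years.

Δt = 243 years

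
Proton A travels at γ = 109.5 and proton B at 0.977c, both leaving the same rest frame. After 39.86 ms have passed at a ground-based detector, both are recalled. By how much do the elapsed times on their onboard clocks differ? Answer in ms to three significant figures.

A: γ = 109.5; τ_A = 39.86/109.5 = 0.3640 ms.
B: γ = 1/√(1 − 0.977²) = 1/√0.04547 = 4.690; τ_B = 39.86/4.690 = 8.500 ms.

|τ_A − τ_B| = 8.14 ms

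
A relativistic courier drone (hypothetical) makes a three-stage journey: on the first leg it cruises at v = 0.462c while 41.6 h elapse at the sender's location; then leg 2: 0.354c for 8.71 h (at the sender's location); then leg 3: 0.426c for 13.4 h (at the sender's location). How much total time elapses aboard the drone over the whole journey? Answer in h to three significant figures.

Leg 1: γ = 1/√(1 − 0.462²) = 1/√0.7866 = 1.128; τ_1 = 41.6/1.128 = 36.89 h.
Leg 2: γ = 1/√(1 − 0.354²) = 1/√0.8747 = 1.069; τ_2 = 8.71/1.069 = 8.146 h.
Leg 3: γ = 1/√(1 − 0.426²) = 1/√0.8185 = 1.105; τ_3 = 13.4/1.105 = 12.12 h.
Total: 36.89 + 8.146 + 12.12 h.

τ = 57.2 h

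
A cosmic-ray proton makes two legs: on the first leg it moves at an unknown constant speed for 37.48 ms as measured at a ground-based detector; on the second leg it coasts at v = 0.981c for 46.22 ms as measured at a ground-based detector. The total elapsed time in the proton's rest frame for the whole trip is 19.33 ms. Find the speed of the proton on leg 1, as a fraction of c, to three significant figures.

Leg 1: speed unknown; τ_1 = 37.48/γ_1.
Leg 2: γ = 1/√(1 − 0.981²) = 1/√0.03764 = 5.154; τ_2 = 46.22/5.154 = 8.967 ms.
Total proper time: τ_1 + 8.967 = 19.33, so τ_1 = 19.33 − 8.967 = 10.36 ms.
γ_1 = 37.48/10.36 = 3.617; β = √(1 − 1/γ²) = √0.9236.

β = 0.961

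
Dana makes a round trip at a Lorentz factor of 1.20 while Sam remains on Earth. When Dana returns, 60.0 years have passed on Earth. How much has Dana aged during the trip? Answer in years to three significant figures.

τ = 50.0 years

γ = 1.20
Dana's clock measures proper time along the trip: τ = Δt/γ = 60.0/1.200 years.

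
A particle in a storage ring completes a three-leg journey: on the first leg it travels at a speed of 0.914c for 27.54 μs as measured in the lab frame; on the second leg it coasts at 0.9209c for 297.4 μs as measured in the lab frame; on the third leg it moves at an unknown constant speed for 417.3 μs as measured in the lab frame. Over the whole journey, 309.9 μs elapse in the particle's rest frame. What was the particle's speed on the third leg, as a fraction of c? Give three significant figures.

Leg 1: γ = 1/√(1 − 0.914²) = 1/√0.1646 = 2.465; τ_1 = 27.54/2.465 = 11.17 μs.
Leg 2: γ = 1/√(1 − 0.9209²) = 1/√0.1519 = 2.565; τ_2 = 297.4/2.565 = 115.9 μs.
Leg 3: speed unknown; τ_3 = 417.3/γ_3.
Total proper time: 11.17 + 115.9 + τ_3 = 309.9, so τ_3 = 309.9 − 127.1 = 182.8 μs.
γ_3 = 417.3/182.8 = 2.283; β = √(1 − 1/γ²) = √0.8081.

β = 0.899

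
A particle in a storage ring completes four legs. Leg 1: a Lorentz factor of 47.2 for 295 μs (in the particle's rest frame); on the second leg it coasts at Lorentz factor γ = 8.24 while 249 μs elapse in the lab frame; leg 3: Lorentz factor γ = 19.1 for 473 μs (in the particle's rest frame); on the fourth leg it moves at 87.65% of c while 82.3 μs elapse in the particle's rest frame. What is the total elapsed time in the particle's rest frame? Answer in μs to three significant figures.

τ = 881 μs

Leg 1: 295 μs is already measured in the particle's rest frame.
Leg 2: γ = 8.24; τ_2 = 249/8.240 = 30.22 μs.
Leg 3: 473 μs is already measured in the particle's rest frame.
Leg 4: 82.3 μs is already measured in the particle's rest frame.
Total: 295.0 + 30.22 + 473.0 + 82.30 μs.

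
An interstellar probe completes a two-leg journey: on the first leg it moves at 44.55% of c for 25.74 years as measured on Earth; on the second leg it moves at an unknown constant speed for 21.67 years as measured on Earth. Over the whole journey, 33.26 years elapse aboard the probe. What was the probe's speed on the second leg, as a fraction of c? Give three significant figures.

Leg 1: β = 0.4455; γ = 1/√(1 − 0.4455²) = 1/√0.8015 = 1.117; τ_1 = 25.74/1.117 = 23.04 years.
Leg 2: speed unknown; τ_2 = 21.67/γ_2.
Total proper time: 23.04 + τ_2 = 33.26, so τ_2 = 33.26 − 23.04 = 10.22 years.
γ_2 = 21.67/10.22 = 2.121; β = √(1 − 1/γ²) = √0.7778.

β = 0.882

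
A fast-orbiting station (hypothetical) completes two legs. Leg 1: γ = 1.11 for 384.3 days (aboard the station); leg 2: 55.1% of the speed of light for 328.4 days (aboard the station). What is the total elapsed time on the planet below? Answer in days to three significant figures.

Δt = 820 days

Leg 1: γ = 1.11; Δt_1 = 1.110 × 384.3 = 426.6 days.
Leg 2: β = 0.551; γ = 1/√(1 − 0.551²) = 1/√0.6964 = 1.198; Δt_2 = 1.198 × 328.4 = 393.5 days.
Total: 426.6 + 393.5 days.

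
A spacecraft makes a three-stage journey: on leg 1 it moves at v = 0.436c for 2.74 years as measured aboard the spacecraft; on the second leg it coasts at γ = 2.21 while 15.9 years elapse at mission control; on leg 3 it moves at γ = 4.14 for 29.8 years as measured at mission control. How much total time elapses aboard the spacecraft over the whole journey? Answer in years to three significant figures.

τ = 17.1 years

Leg 1: 2.74 years is already measured aboard the spacecraft.
Leg 2: γ = 2.21; τ_2 = 15.9/2.210 = 7.195 years.
Leg 3: γ = 4.14; τ_3 = 29.8/4.140 = 7.198 years.
Total: 2.740 + 7.195 + 7.198 years.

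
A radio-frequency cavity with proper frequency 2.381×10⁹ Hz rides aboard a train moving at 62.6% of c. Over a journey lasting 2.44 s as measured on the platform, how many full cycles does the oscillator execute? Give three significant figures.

N = 4.53×10⁹

β = 0.626; γ = 1/√(1 − 0.626²) = 1/√0.6081 = 1.282
The oscillator's own cycle count is N = f × τ where τ is the proper time on the train. τ = Δt/γ = 2.44/1.282 = 1.903 s = 1.903×10⁰ s.
N = 2.381×10⁹ × 1.903×10⁰ = 4.530×10⁹.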